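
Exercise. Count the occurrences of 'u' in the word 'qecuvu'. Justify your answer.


Letter 'u' in 'qecuvu': found at position(s) 4, 6 = 2 occurrence(s).

2


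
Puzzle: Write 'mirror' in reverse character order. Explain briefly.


Reverse 'mirror' character by character: 'rorrim'.

rorrim


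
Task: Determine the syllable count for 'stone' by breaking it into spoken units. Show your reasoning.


Break 'stone' into syllables: stone -> stone = 1 syllable

1 syllable


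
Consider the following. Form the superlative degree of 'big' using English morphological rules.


Apply superlative formation (double final consonant, add -est): 'big' -> 'biggest'.

biggest


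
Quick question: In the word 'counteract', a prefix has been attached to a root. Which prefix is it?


The word 'counteract' = 'counter' (prefix) + 'act' (root). The prefix is 'counter'.

counter


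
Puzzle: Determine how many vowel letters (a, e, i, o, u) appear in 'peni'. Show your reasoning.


Vowels in 'peni': e, i = 2 vowels.

2


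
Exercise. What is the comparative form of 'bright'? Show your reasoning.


Apply comparative formation (add -er): 'bright' -> 'brighter'.

brighter


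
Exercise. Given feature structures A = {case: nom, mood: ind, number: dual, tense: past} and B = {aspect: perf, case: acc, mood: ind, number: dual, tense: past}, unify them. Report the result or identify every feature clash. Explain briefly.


Compare features:
aspect: A=_ vs B=perf -> unified: perf
case: A=nom vs B=acc -> CLASH
mood: A=ind vs B=ind -> unified: ind
number: A=dual vs B=dual -> unified: dual
tense: A=past vs B=past -> unified: past
Clash detected on feature 'case' (nom vs acc); unification fails.

CLASH on 'case' (nom vs acc)


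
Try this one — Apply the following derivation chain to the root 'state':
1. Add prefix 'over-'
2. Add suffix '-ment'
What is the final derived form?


Step 1: Add prefix 'over-' to 'state' = 'overstate'
Step 2: Add suffix '-ment' to 'overstate' = 'overstatement'

overstatement


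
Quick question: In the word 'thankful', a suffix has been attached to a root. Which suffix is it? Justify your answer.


The word 'thankful' = 'thank' (root) + '-ful' (suffix). The suffix is '-ful'.

ful


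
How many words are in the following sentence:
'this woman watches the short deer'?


Split into words: this | woman | watches | the | short | deer = 6 words.

6


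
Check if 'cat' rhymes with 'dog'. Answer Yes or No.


Rime (stressed vowel + following sounds) of 'cat': -at = /æt/
Rime of 'dog': -og = /ɒg/
/æt/ and /ɒg/ are different ending sounds, so the words do not rhyme.

No


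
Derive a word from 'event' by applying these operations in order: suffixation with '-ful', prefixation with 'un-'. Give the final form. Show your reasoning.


Step 1: Add suffix '-ful' to 'event' = 'eventful'
Step 2: Add prefix 'un-' to 'eventful' = 'uneventful'

uneventful


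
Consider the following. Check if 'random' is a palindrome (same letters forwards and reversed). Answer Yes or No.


Forward: 'random'
Reversed: 'modnar'
They differ.

No


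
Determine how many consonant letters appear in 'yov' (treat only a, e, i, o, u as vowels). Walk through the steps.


Consonants in 'yov': y, v = 2 consonants.

2


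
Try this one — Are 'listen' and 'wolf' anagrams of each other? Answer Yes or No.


Sorted letters of 'listen': 'eilnst'
Sorted letters of 'wolf': 'flow'
They do not match.

No


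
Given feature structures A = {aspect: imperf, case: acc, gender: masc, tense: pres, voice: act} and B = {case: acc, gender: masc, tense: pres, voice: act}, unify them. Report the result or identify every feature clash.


Compare features:
aspect: A=imperf vs B=_ -> unified: imperf
case: A=acc vs B=acc -> unified: acc
gender: A=masc vs B=masc -> unified: masc
tense: A=pres vs B=pres -> unified: pres
voice: A=act vs B=act -> unified: act
No clashes found.

Unified: {aspect: imperf, case: acc, gender: masc, tense: pres, voice: act}


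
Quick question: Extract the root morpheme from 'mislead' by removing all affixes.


Remove prefix 'mis' from 'mislead' to get root 'lead'.

lead


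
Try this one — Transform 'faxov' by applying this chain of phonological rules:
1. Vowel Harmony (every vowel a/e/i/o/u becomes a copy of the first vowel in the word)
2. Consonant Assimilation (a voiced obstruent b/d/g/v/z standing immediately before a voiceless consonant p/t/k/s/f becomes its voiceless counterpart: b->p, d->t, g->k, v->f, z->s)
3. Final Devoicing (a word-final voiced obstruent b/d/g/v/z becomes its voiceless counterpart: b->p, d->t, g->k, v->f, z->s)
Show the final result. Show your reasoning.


Starting form: 'faxov'
Rule 1: Vowel Harmony: all vowels become 'a' (matching first vowel). 'faxov' -> 'faxav'
Rule 2: Consonant Assimilation: no voiced obstruent (b/d/g/v/z) stands immediately before a voiceless consonant (p/t/k/s/f). No change.
Rule 3: Final Devoicing: word-final voiced obstruent 'v' becomes voiceless 'f'. 'faxav' -> 'faxaf'
Final form: 'faxaf'

faxaf


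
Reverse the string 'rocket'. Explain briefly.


Reverse 'rocket' character by character: 'tekcor'.

tekcor


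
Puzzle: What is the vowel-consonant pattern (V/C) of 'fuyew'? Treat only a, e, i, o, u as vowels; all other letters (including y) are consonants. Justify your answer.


Letter mapping: f = C, u = V, y = C, e = V, w = C.

CVCVC


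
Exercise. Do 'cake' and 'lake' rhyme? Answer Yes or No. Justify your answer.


Rime (stressed vowel + following sounds) of 'cake': -ake = /eɪk/
Rime of 'lake': -ake = /eɪk/
/eɪk/ and /eɪk/ are the same ending sound, so the words rhyme.

Yes


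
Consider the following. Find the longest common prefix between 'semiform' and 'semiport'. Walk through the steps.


Compare from the start: 4 characters match: 'semi'. Mismatch at position 5: 'f' vs 'p'.

semi


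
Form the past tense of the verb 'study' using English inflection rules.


Apply rule: Change -y to -ied. 'study' becomes 'studied'.

studied


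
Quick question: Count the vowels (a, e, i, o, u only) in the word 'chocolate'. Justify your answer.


Vowels in 'chocolate': o, o, a, e = 4 vowels.

4


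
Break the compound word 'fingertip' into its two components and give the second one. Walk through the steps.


Split 'fingertip' into 'finger' + 'tip'. The second part is 'tip'.

tip


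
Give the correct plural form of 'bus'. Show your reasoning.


Apply rule: Add -es (sibilant/fricative ending). 'bus' becomes 'buses'.

buses


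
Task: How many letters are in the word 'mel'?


Spell out 'mel' and number each letter: m(1), e(2), l(3). Total: 3 letters.

3


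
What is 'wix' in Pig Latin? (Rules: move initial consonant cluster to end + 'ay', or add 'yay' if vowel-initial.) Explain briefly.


'wix': move consonant cluster 'w' to end and add 'ay': 'ixway'.

ixway


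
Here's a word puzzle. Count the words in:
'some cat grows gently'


Split into words: some | cat | grows | gently = 4 words.

4


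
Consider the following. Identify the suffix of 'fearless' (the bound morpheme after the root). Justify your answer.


The word 'fearless' = 'fear' (root) + '-less' (suffix). The suffix is '-less'.

less


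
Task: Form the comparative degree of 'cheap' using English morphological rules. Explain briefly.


Apply comparative formation (add -er): 'cheap' -> 'cheaper'.

cheaper


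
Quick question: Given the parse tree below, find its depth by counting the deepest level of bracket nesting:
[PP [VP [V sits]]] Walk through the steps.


Count bracket nesting levels:
'[' at pos 0: depth = 1
'[' at pos 4: depth = 2
'[' at pos 8: depth = 3
Maximum depth reached: 3

3


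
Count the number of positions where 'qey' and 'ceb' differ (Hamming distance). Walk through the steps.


Alignment:
Position 1: 'q' vs 'c' = DIFFER
Position 2: 'e' vs 'e' = match
Position 3: 'y' vs 'b' = DIFFER
Total differences: 2

2


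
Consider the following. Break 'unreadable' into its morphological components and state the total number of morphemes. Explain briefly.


Step 1: Identify prefix: 'un' (meaning: not/reverse)
Step 2: Identify root: 'read'
Step 3: Identify suffix(es): 'able'
Decomposition: un- (prefix: not/reverse) + read (root) + -able (suffix: capable of)
Total morphemes: 3

3 morphemes (un- (prefix: not/reverse) + read (root) + -able (suffix: capable of))


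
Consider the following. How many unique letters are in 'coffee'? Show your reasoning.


Unique letters in 'coffee': {c, e, f, o} = 4 distinct letters.

4


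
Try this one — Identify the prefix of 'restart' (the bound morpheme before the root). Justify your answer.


The word 'restart' = 're' (prefix) + 'start' (root). The prefix is 're'.

re


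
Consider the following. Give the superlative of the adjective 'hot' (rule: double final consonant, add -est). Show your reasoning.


Apply superlative formation (double final consonant, add -est): 'hot' -> 'hottest'.

hottest


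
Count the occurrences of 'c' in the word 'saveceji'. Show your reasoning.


Letter 'c' in 'saveceji': found at position(s) 5 = 1 occurrence(s).

1


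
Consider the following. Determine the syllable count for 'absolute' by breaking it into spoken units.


Break 'absolute' into syllables: ab-so-lute -> ab | so | lute = 3 syllables

3 syllables


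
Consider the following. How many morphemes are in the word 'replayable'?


Decomposition: re- (prefix) + play (root) + -able (suffix) = 3 morpheme(s)

3 morphemes


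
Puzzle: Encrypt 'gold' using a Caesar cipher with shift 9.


Shift each letter by 9: g -> p, o -> x, l -> u, d -> m. Result: 'pxum'.

pxum


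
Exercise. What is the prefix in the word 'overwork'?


The word 'overwork' = 'over' (prefix) + 'work' (root). The prefix is 'over'.

over


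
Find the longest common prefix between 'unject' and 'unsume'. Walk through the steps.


Compare from the start: 2 characters match: 'un'. Mismatch at position 3: 'j' vs 's'.

un


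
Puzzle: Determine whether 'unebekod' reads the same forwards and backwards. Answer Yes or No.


Forward: 'unebekod'
Reversed: 'dokebenu'
They differ.

No


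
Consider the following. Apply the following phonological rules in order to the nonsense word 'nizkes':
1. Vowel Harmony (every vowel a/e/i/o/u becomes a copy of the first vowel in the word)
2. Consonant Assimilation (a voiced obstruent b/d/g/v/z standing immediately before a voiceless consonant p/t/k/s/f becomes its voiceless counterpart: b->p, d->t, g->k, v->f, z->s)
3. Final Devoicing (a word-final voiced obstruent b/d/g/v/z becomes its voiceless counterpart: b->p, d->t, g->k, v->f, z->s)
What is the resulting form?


Starting form: 'nizkes'
Rule 1: Vowel Harmony: all vowels become 'i' (matching first vowel). 'nizkes' -> 'nizkis'
Rule 2: Consonant Assimilation: voiced obstruent before voiceless consonant becomes voiceless ('zk' -> 'sk'). 'nizkis' -> 'niskis'
Rule 3: Final Devoicing: final consonant 's' is not one of the voiced obstruents b/d/g/v/z. No change.
Final form: 'niskis'

niskis


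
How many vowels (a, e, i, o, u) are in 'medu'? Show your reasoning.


Vowels in 'medu': e, u = 2 vowels.

2


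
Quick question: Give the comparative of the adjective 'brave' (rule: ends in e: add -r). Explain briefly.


Apply comparative formation (ends in e: add -r): 'brave' -> 'braver'.

braver


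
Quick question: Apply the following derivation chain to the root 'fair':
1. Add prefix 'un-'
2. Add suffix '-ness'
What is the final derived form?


Step 1: Add prefix 'un-' to 'fair' = 'unfair'
Step 2: Add suffix '-ness' to 'unfair' = 'unfairness'

unfairness


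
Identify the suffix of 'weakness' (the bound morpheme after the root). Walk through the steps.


The word 'weakness' = 'weak' (root) + '-ness' (suffix). The suffix is '-ness'.

ness


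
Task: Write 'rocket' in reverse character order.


Reverse 'rocket' character by character: 'tekcor'.

tekcor


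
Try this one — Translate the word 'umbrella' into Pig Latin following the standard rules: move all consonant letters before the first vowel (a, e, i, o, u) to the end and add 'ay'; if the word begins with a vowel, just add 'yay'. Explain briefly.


'umbrella' starts with a vowel, so add 'yay': 'umbrellayay'.

umbrellayay


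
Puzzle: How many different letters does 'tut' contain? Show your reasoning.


Unique letters in 'tut': {t, u} = 2 distinct letters.

2


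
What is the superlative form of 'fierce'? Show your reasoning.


Apply superlative formation (ends in e: add -st): 'fierce' -> 'fiercest'.

fiercest


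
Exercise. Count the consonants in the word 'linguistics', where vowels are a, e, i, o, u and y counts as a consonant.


Consonants in 'linguistics': l, n, g, s, t, c, s = 7 consonants.

7


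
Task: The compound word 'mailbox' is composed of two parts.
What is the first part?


Split 'mailbox' into 'mail' + 'box'. The first part is 'mail'.

mail


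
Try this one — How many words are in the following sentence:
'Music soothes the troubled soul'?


Split into words: Music | soothes | the | troubled | soul = 5 words.

5


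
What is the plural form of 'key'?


Apply rule: Add -s. 'key' becomes 'keys'.

keys


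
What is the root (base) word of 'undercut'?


Remove prefix 'under' from 'undercut' to get root 'cut'.

cut


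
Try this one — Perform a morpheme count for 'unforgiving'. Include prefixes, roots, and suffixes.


Decomposition: un- (prefix) + forgive (root) + -ing (suffix) = 3 morpheme(s)

3 morphemes


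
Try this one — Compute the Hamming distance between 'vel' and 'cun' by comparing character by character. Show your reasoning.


Alignment:
Position 1: 'v' vs 'c' = DIFFER
Position 2: 'e' vs 'u' = DIFFER
Position 3: 'l' vs 'n' = DIFFER
Total differences: 3

3


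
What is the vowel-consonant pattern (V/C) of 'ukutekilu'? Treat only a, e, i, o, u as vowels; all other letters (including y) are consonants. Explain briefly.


Letter mapping: u = V, k = C, u = V, t = C, e = V, k = C, i = V, l = C, u = V.

VCVCVCVCV


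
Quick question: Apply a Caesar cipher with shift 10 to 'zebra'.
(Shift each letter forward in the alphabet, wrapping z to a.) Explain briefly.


Shift each letter by 10: z -> j, e -> o, b -> l, r -> b, a -> k. Result: 'jolbk'.

jolbk


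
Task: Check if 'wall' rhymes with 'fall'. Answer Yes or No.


Rime (stressed vowel + following sounds) of 'wall': -all = /ɔːl/
Rime of 'fall': -all = /ɔːl/
/ɔːl/ and /ɔːl/ are the same ending sound, so the words rhyme.

Yes


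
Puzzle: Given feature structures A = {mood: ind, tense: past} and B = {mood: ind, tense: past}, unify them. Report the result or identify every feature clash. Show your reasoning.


Compare features:
mood: A=ind vs B=ind -> unified: ind
tense: A=past vs B=past -> unified: past
No clashes found.

Unified: {mood: ind, tense: past}


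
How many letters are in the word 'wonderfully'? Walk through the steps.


Spell out 'wonderfully' and number each letter: w(1), o(2), n(3), d(4), e(5), r(6), f(7), u(8), l(9), l(10), y(11). Total: 11 letters.

11


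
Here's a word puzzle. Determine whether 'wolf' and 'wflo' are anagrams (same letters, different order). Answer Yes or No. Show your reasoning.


Sorted letters of 'wolf': 'flow'
Sorted letters of 'wflo': 'flow'
They match.

Yes


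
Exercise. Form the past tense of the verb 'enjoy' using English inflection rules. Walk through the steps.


Apply rule: Add -ed. 'enjoy' becomes 'enjoyed'.

enjoyed


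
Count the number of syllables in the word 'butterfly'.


Break 'butterfly' into syllables: but-ter-fly -> but | ter | fly = 3 syllables

3 syllables


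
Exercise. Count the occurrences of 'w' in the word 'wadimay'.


Letter 'w' in 'wadimay': found at position(s) 1 = 1 occurrence(s).

1


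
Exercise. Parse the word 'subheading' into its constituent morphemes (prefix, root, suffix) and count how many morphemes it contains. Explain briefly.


Step 1: Identify prefix: 'sub' (meaning: below)
Step 2: Identify root: 'head'
Step 3: Identify suffix(es): 'ing'
Decomposition: sub- (prefix: below) + head (root) + -ing (suffix: ongoing/result)
Total morphemes: 3

3 morphemes (sub- (prefix: below) + head (root) + -ing (suffix: ongoing/result))


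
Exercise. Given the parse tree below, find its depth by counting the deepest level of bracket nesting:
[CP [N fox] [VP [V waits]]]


Count bracket nesting levels:
'[' at pos 0: depth = 1
'[' at pos 4: depth = 2
'[' at pos 12: depth = 2
'[' at pos 16: depth = 3
Maximum depth reached: 3

3


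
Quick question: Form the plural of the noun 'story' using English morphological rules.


Apply rule: Change -y to -ies (consonant + y). 'story' becomes 'stories'.

stories


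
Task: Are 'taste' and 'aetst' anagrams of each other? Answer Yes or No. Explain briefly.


Sorted letters of 'taste': 'aestt'
Sorted letters of 'aetst': 'aestt'
They match.

Yes


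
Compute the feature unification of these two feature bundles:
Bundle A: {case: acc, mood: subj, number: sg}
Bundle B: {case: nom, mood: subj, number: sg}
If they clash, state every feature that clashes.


Compare features:
case: A=acc vs B=nom -> CLASH
mood: A=subj vs B=subj -> unified: subj
number: A=sg vs B=sg -> unified: sg
Clash detected on feature 'case' (acc vs nom); unification fails.

CLASH on 'case' (acc vs nom)


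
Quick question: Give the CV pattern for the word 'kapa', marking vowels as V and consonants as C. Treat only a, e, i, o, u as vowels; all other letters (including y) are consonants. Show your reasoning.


Letter mapping: k = C, a = V, p = C, a = V.

CVCV


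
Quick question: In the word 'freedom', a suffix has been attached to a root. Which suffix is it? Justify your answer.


The word 'freedom' = 'free' (root) + '-dom' (suffix). The suffix is '-dom'.

dom


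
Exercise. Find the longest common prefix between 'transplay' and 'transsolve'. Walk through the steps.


Compare from the start: 5 characters match: 'trans'. Mismatch at position 6: 'p' vs 's'.

trans


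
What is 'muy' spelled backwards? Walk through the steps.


Reverse 'muy' character by character: 'yum'.

yum


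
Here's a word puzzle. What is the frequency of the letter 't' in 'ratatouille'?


Letter 't' in 'ratatouille': found at position(s) 3, 5 = 2 occurrence(s).

2


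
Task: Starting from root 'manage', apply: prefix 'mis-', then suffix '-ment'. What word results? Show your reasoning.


Step 1: Add prefix 'mis-' to 'manage' = 'mismanage'
Step 2: Add suffix '-ment' to 'mismanage' = 'mismanagement'

mismanagement


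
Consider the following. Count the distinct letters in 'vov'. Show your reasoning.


Unique letters in 'vov': {o, v} = 2 distinct letters.

2


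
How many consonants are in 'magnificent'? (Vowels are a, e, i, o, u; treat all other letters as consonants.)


Consonants in 'magnificent': m, g, n, f, c, n, t = 7 consonants.

7


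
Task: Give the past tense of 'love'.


Apply rule: Add -d (word ends in -e). 'love' becomes 'loved'.

loved


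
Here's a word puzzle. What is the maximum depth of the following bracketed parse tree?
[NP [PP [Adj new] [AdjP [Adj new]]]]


Count bracket nesting levels:
'[' at pos 0: depth = 1
'[' at pos 4: depth = 2
'[' at pos 8: depth = 3
'[' at pos 18: depth = 3
'[' at pos 24: depth = 4
Maximum depth reached: 4

4


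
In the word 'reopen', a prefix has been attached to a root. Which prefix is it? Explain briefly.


The word 'reopen' = 're' (prefix) + 'open' (root). The prefix is 're'.

re


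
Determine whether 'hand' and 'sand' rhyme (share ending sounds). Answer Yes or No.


Rime (stressed vowel + following sounds) of 'hand': -and = /ænd/
Rime of 'sand': -and = /ænd/
/ænd/ and /ænd/ are the same ending sound, so the words rhyme.

Yes


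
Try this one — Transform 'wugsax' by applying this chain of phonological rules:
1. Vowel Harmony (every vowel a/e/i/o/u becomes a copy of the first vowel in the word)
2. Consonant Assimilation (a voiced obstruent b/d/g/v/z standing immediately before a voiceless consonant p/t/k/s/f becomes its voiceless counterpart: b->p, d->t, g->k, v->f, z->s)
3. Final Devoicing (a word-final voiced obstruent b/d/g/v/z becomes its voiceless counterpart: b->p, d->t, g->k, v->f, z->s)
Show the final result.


Starting form: 'wugsax'
Rule 1: Vowel Harmony: all vowels become 'u' (matching first vowel). 'wugsax' -> 'wugsux'
Rule 2: Consonant Assimilation: voiced obstruent before voiceless consonant becomes voiceless ('gs' -> 'ks'). 'wugsux' -> 'wuksux'
Rule 3: Final Devoicing: final consonant 'x' is not one of the voiced obstruents b/d/g/v/z. No change.
Final form: 'wuksux'

wuksux


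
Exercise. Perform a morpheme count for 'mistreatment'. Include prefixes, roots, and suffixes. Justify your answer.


Decomposition: mis- (prefix) + treat (root) + -ment (suffix) = 3 morpheme(s)

3 morphemes


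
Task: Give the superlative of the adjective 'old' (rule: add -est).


Apply superlative formation (add -est): 'old' -> 'oldest'.

oldest


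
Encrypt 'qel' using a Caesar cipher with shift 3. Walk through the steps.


Shift each letter by 3: q -> t, e -> h, l -> o. Result: 'tho'.

tho


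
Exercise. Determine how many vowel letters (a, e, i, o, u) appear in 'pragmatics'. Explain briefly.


Vowels in 'pragmatics': a, a, i = 3 vowels.

3


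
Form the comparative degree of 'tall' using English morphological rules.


Apply comparative formation (add -er): 'tall' -> 'taller'.

taller


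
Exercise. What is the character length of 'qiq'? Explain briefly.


Spell out 'qiq' and number each letter: q(1), i(2), q(3). Total: 3 letters.

3


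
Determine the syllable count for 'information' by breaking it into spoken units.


Break 'information' into syllables: in-for-ma-tion -> in | for | ma | tion = 4 syllables

4 syllables


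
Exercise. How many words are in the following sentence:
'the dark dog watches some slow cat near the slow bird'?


Split into words: the | dark | dog | watches | some | slow | cat | near | the | slow | bird = 11 words.

11


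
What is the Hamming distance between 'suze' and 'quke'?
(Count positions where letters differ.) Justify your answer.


Alignment:
Position 1: 's' vs 'q' = DIFFER
Position 2: 'u' vs 'u' = match
Position 3: 'z' vs 'k' = DIFFER
Position 4: 'e' vs 'e' = match
Total differences: 2

2


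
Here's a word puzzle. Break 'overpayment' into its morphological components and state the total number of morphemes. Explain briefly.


Step 1: Identify prefix: 'over' (meaning: excessively)
Step 2: Identify root: 'pay'
Step 3: Identify suffix(es): 'ment'
Decomposition: over- (prefix: excessively) + pay (root) + -ment (suffix: action/result)
Total morphemes: 3

3 morphemes (over- (prefix: excessively) + pay (root) + -ment (suffix: action/result))


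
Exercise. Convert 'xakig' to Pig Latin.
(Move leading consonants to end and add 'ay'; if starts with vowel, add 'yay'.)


'xakig': move consonant cluster 'x' to end and add 'ay': 'akigxay'.

akigxay


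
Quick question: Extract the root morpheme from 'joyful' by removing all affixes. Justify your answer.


Remove suffix '-ful' from 'joyful' to get root 'joy'.

joy


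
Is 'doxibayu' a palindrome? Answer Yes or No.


Forward: 'doxibayu'
Reversed: 'uyabixod'
They differ.

No


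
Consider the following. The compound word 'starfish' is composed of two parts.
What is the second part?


Split 'starfish' into 'star' + 'fish'. The second part is 'fish'.

fish


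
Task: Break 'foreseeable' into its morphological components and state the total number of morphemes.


Step 1: Identify prefix: 'fore' (meaning: before/front)
Step 2: Identify root: 'see'
Step 3: Identify suffix(es): 'able'
Decomposition: fore- (prefix: before/front) + see (root) + -able (suffix: capable of)
Total morphemes: 3

3 morphemes (fore- (prefix: before/front) + see (root) + -able (suffix: capable of))


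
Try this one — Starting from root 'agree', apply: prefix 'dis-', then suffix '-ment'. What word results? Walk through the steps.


Step 1: Add prefix 'dis-' to 'agree' = 'disagree'
Step 2: Add suffix '-ment' to 'disagree' = 'disagreement'

disagreement


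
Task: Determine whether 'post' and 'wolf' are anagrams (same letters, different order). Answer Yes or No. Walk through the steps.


Sorted letters of 'post': 'opst'
Sorted letters of 'wolf': 'flow'
They do not match.

No


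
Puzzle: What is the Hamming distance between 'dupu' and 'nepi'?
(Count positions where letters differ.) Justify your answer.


Alignment:
Position 1: 'd' vs 'n' = DIFFER
Position 2: 'u' vs 'e' = DIFFER
Position 3: 'p' vs 'p' = match
Position 4: 'u' vs 'i' = DIFFER
Total differences: 3

3


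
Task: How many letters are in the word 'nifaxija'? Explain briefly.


Spell out 'nifaxija' and number each letter: n(1), i(2), f(3), a(4), x(5), i(6), j(7), a(8). Total: 8 letters.

8


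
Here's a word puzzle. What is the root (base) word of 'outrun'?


Remove prefix 'out' from 'outrun' to get root 'run'.

run


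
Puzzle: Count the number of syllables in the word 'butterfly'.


Break 'butterfly' into syllables: but-ter-fly -> but | ter | fly = 3 syllables

3 syllables


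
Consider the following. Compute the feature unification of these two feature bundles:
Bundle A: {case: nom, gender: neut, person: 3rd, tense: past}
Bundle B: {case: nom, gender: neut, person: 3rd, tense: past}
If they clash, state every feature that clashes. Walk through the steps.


Compare features:
case: A=nom vs B=nom -> unified: nom
gender: A=neut vs B=neut -> unified: neut
person: A=3rd vs B=3rd -> unified: 3rd
tense: A=past vs B=past -> unified: past
No clashes found.

Unified: {case: nom, gender: neut, person: 3rd, tense: past}


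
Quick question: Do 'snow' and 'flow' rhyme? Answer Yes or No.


Rime (stressed vowel + following sounds) of 'snow': -ow = /oʊ/
Rime of 'flow': -ow = /oʊ/
/oʊ/ and /oʊ/ are the same ending sound, so the words rhyme.

Yes


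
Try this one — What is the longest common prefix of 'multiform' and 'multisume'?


Compare from the start: 5 characters match: 'multi'. Mismatch at position 6: 'f' vs 's'.

multi


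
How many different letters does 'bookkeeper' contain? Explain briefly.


Unique letters in 'bookkeeper': {b, e, k, o, p, r} = 6 distinct letters.

6


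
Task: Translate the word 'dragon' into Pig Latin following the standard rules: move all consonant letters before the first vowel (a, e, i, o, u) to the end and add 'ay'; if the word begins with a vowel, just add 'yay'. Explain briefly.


'dragon': move consonant cluster 'dr' to end and add 'ay': 'agondray'.

agondray


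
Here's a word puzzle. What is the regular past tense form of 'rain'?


Apply rule: Add -ed. 'rain' becomes 'rained'.

rained


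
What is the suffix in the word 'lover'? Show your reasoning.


The word 'lover' = 'love' (root) + '-er' (suffix). The suffix is '-er'.

er


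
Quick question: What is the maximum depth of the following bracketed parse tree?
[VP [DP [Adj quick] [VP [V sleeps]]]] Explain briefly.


Count bracket nesting levels:
'[' at pos 0: depth = 1
'[' at pos 4: depth = 2
'[' at pos 8: depth = 3
'[' at pos 20: depth = 3
'[' at pos 24: depth = 4
Maximum depth reached: 4

4


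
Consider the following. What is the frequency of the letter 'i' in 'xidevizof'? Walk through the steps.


Letter 'i' in 'xidevizof': found at position(s) 2, 6 = 2 occurrence(s).

2


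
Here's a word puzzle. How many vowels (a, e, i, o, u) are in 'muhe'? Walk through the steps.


Vowels in 'muhe': u, e = 2 vowels.

2


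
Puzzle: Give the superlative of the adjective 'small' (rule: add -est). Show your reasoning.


Apply superlative formation (add -est): 'small' -> 'smallest'.

smallest


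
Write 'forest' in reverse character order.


Reverse 'forest' character by character: 'tserof'.

tserof


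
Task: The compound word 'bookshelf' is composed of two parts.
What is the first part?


Split 'bookshelf' into 'book' + 'shelf'. The first part is 'book'.

book


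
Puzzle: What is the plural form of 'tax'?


Apply rule: Add -es (sibilant/fricative ending). 'tax' becomes 'taxes'.

taxes


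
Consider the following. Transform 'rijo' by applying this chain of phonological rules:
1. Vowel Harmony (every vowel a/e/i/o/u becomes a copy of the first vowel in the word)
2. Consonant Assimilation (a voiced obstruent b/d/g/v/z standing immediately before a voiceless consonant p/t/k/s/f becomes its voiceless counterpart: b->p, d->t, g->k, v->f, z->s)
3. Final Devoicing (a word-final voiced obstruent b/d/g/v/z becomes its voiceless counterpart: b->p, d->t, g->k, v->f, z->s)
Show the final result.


Starting form: 'rijo'
Rule 1: Vowel Harmony: all vowels become 'i' (matching first vowel). 'rijo' -> 'riji'
Rule 2: Consonant Assimilation: no voiced obstruent (b/d/g/v/z) stands immediately before a voiceless consonant (p/t/k/s/f). No change.
Rule 3: Final Devoicing: the word ends in the vowel 'i', not a consonant. No change.
Final form: 'riji'

riji


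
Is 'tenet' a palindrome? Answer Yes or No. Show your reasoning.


Forward: 'tenet'
Reversed: 'tenet'
They are identical.

Yes


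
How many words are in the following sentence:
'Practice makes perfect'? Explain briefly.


Split into words: Practice | makes | perfect = 3 words.

3


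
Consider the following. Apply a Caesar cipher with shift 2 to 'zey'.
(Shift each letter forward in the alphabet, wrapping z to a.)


Shift each letter by 2: z -> b, e -> g, y -> a. Result: 'bga'.

bga


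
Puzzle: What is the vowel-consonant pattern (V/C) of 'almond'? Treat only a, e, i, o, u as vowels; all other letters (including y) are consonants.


Letter mapping: a = V, l = C, m = C, o = V, n = C, d = C.

VCCVCC


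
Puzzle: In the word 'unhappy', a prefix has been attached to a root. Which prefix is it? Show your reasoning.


The word 'unhappy' = 'un' (prefix) + 'happy' (root). The prefix is 'un'.

un


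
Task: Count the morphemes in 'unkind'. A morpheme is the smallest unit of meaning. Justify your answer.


Decomposition: un- (prefix) + kind (root) = 2 morpheme(s)

2 morphemes


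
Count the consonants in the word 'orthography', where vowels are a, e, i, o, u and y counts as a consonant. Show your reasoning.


Consonants in 'orthography': r, t, h, g, r, p, h, y = 8 consonants.

8


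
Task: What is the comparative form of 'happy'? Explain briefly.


Apply comparative formation (consonant + y: change y to i, add -er): 'happy' -> 'happier'.

happier


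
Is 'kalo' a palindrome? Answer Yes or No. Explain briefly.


Forward: 'kalo'
Reversed: 'olak'
They differ.

No


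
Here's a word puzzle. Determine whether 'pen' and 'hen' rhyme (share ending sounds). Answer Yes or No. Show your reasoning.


Rime (stressed vowel + following sounds) of 'pen': -en = /ɛn/
Rime of 'hen': -en = /ɛn/
/ɛn/ and /ɛn/ are the same ending sound, so the words rhyme.

Yes


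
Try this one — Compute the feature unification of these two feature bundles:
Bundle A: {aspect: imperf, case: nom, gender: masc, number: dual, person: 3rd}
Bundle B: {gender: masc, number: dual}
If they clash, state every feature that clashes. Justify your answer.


Compare features:
aspect: A=imperf vs B=_ -> unified: imperf
case: A=nom vs B=_ -> unified: nom
gender: A=masc vs B=masc -> unified: masc
number: A=dual vs B=dual -> unified: dual
person: A=3rd vs B=_ -> unified: 3rd
No clashes found.

Unified: {aspect: imperf, case: nom, gender: masc, number: dual, person: 3rd}


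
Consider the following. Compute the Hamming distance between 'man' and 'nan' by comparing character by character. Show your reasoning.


Alignment:
Position 1: 'm' vs 'n' = DIFFER
Position 2: 'a' vs 'a' = match
Position 3: 'n' vs 'n' = match
Total differences: 1

1


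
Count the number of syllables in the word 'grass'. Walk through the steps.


Break 'grass' into syllables: grass -> grass = 1 syllable

1 syllable


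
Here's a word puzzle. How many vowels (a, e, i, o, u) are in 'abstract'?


Vowels in 'abstract': a, a = 2 vowels.

2


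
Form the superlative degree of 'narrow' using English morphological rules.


Apply superlative formation (add -est): 'narrow' -> 'narrowest'.

narrowest


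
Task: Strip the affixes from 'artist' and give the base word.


Remove suffix '-ist' from 'artist' to get root 'art'.

art


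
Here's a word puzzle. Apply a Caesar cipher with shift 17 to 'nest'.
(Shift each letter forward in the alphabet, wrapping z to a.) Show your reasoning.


Shift each letter by 17: n -> e, e -> v, s -> j, t -> k. Result: 'evjk'.

evjk


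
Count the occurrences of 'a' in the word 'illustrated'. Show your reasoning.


Letter 'a' in 'illustrated': found at position(s) 8 = 1 occurrence(s).

1


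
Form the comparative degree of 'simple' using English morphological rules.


Apply comparative formation (ends in e: add -r): 'simple' -> 'simpler'.

simpler


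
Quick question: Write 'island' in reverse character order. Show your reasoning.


Reverse 'island' character by character: 'dnalsi'.

dnalsi


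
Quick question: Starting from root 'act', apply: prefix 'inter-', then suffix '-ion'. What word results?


Step 1: Add prefix 'inter-' to 'act' = 'interact'
Step 2: Add suffix '-ion' to 'interact' = 'interaction'

interaction


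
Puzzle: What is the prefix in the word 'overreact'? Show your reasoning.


The word 'overreact' = 'over' (prefix) + 'react' (root). The prefix is 'over'.

over


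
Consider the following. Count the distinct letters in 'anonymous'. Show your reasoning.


Unique letters in 'anonymous': {a, m, n, o, s, u, y} = 7 distinct letters.

7


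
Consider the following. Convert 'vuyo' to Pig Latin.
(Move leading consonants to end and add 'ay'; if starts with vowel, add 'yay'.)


'vuyo': move consonant cluster 'v' to end and add 'ay': 'uyovay'.

uyovay


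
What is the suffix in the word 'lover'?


The word 'lover' = 'love' (root) + '-er' (suffix). The suffix is '-er'.

er


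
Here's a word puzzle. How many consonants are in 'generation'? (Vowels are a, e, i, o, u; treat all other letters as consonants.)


Consonants in 'generation': g, n, r, t, n = 5 consonants.

5


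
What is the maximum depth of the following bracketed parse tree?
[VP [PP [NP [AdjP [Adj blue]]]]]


Count bracket nesting levels:
'[' at pos 0: depth = 1
'[' at pos 4: depth = 2
'[' at pos 8: depth = 3
'[' at pos 12: depth = 4
'[' at pos 18: depth = 5
Maximum depth reached: 5

5


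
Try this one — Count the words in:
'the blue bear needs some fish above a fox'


Split into words: the | blue | bear | needs | some | fish | above | a | fox = 9 words.

9


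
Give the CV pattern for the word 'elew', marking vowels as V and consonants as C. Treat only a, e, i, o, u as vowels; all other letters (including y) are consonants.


Letter mapping: e = V, l = C, e = V, w = C.

VCVC


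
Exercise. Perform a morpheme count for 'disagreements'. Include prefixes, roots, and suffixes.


Decomposition: dis- (prefix) + agree (root) + -ment (suffix) + -s (plural) = 4 morpheme(s)

4 morphemes


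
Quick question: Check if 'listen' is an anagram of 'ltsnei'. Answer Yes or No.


Sorted letters of 'listen': 'eilnst'
Sorted letters of 'ltsnei': 'eilnst'
They match.

Yes


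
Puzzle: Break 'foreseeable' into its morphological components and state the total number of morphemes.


Step 1: Identify prefix: 'fore' (meaning: before/front)
Step 2: Identify root: 'see'
Step 3: Identify suffix(es): 'able'
Decomposition: fore- (prefix: before/front) + see (root) + -able (suffix: capable of)
Total morphemes: 3

3 morphemes (fore- (prefix: before/front) + see (root) + -able (suffix: capable of))


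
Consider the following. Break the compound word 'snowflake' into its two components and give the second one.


Split 'snowflake' into 'snow' + 'flake'. The second part is 'flake'.

flake


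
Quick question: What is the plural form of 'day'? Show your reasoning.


Apply rule: Add -s. 'day' becomes 'days'.

days


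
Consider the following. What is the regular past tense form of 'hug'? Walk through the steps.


Apply rule: Double final consonant and add -ed. 'hug' becomes 'hugged'.

hugged


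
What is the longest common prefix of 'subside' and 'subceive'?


Compare from the start: 3 characters match: 'sub'. Mismatch at position 4: 's' vs 'c'.

sub


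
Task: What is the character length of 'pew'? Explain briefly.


Spell out 'pew' and number each letter: p(1), e(2), w(3). Total: 3 letters.

3


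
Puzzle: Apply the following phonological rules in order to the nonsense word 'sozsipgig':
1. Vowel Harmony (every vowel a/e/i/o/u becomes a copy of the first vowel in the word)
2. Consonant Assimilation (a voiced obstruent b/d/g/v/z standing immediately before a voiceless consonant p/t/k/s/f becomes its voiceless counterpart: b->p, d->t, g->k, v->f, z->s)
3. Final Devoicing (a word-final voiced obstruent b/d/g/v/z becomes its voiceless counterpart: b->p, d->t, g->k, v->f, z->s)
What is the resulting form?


Starting form: 'sozsipgig'
Rule 1: Vowel Harmony: all vowels become 'o' (matching first vowel). 'sozsipgig' -> 'sozsopgog'
Rule 2: Consonant Assimilation: voiced obstruent before voiceless consonant becomes voiceless ('zs' -> 'ss'). 'sozsopgog' -> 'sossopgog'
Rule 3: Final Devoicing: word-final voiced obstruent 'g' becomes voiceless 'k'. 'sossopgog' -> 'sossopgok'
Final form: 'sossopgok'

sossopgok


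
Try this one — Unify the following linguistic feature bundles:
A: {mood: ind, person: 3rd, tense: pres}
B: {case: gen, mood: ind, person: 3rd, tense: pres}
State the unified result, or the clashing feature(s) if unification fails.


Compare features:
case: A=_ vs B=gen -> unified: gen
mood: A=ind vs B=ind -> unified: ind
person: A=3rd vs B=3rd -> unified: 3rd
tense: A=pres vs B=pres -> unified: pres
No clashes found.

Unified: {case: gen, mood: ind, person: 3rd, tense: pres}


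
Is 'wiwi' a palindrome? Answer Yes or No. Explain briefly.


Forward: 'wiwi'
Reversed: 'iwiw'
They differ.

No


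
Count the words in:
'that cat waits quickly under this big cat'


Split into words: that | cat | waits | quickly | under | this | big | cat = 8 words.

8


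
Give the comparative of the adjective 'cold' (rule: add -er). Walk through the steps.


Apply comparative formation (add -er): 'cold' -> 'colder'.

colder


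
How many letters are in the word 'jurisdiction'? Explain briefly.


Spell out 'jurisdiction' and number each letter: j(1), u(2), r(3), i(4), s(5), d(6), i(7), c(8), t(9), i(10), o(11), n(12). Total: 12 letters.

12


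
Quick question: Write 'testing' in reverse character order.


Reverse 'testing' character by character: 'gnitset'.

gnitset


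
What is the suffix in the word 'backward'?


The word 'backward' = 'back' (root) + '-ward' (suffix). The suffix is '-ward'.

ward


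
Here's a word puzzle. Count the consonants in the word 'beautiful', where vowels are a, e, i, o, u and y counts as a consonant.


Consonants in 'beautiful': b, t, f, l = 4 consonants.

4


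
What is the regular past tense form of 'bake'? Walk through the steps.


Apply rule: Add -d (word ends in -e). 'bake' becomes 'baked'.

baked


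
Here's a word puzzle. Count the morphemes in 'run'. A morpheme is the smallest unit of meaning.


Decomposition: run (free morpheme) = 1 morpheme(s)

1 morphemes
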